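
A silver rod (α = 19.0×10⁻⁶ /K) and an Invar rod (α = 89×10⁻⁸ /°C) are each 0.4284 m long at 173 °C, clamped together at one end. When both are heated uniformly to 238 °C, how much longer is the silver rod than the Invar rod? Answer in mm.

ΔT = 65 K
silver: ΔL = 19.0×10⁻⁶ × 0.4284 m × 65 = 5.2907×10⁻⁴ m = 0.52907 mm
Invar: ΔL = 89×10⁻⁸ × 0.4284 m × 65 = 2.4783×10⁻⁵ m = 0.024783 mm
difference = 0.52907 − 0.024783 = 0.504287 mm

0.504 mm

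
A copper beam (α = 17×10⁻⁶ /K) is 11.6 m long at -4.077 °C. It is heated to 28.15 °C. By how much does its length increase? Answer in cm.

|ΔT| = |28.15 − (-4.077)| = 32.227 K
ΔL = αL₀ΔT = (17×10⁻⁶)(11.6)(32.227) = 6.36×10⁻³ m

ΔL = 0.636 cm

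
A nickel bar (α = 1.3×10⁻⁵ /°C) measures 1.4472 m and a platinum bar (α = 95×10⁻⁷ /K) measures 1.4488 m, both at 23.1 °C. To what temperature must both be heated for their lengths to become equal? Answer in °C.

T = 339.9 °C

L₁(1 + α₁ΔT) = L₂(1 + α₂ΔT) ⇒ ΔT = (L₂ − L₁)/(α₁L₁ − α₂L₂)
L₂ − L₁ = 1.4488 − 1.4472 = 1.60×10⁻³ m
α₁L₁ − α₂L₂ = 1.3×10⁻⁵×1.4472 − 95×10⁻⁷×1.4488 = 5.05×10⁻⁶ m/K
ΔT = 1.60×10⁻³ / 5.05×10⁻⁶ = 316.832 K
T = 23.1 + 316.832 = 339.932 °C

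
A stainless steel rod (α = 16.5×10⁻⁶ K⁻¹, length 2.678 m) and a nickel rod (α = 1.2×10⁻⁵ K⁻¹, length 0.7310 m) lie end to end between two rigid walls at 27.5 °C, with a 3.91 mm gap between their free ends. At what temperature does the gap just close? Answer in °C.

T = 101 °C

α₁L₁ = 4.4187×10⁻⁵ m/K, α₂L₂ = 8.772×10⁻⁶ m/K → total 5.2959×10⁻⁵ m/K
ΔT = g/(α₁L₁+α₂L₂) = 3.91×10⁻³ / 5.2959×10⁻⁵ = 73.83 K
T = 27.5 + 73.83 = 101.33 °C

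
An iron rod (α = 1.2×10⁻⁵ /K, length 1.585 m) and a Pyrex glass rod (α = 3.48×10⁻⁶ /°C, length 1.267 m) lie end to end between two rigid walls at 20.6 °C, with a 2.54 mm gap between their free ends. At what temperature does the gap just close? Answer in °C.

T = 129 °C

Gap closes when ΔL₁ + ΔL₂ = 2.54 mm = 2.54×10⁻³ m
(α₁L₁ + α₂L₂)ΔT = g
α₁L₁ + α₂L₂ = 1.2×10⁻⁵×1.585 + 3.48×10⁻⁶×1.267 = 2.342916×10⁻⁵ m/K
ΔT = 2.54×10⁻³ / 2.342916×10⁻⁵ = 108.41 K
T = 20.6 + 108.41 = 129.01 °C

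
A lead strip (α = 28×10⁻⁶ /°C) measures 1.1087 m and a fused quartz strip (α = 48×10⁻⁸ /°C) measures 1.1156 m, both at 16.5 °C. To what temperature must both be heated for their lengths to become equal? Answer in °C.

T = 242.7 °C

Equal length when α₁L₁ΔT − α₂L₂ΔT = L₂ − L₁ = 6.90×10⁻³ m
α₁L₁ = 3.10436×10⁻⁵, α₂L₂ = 5.35488×10⁻⁷ → Δ(αL) = 3.0508112×10⁻⁵ m/K
ΔT = 6.90×10⁻³ / 3.0508112×10⁻⁵ = 226.169 K, so T = 16.5 + 226.169 = 242.669 °C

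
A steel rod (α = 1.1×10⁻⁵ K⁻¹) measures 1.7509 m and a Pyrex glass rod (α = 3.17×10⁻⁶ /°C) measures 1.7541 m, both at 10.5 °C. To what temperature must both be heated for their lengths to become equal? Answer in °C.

T = 244.1 °C

L₁(1 + α₁ΔT) = L₂(1 + α₂ΔT) ⇒ ΔT = (L₂ − L₁)/(α₁L₁ − α₂L₂)
L₂ − L₁ = 1.7541 − 1.7509 = 3.20×10⁻³ m
α₁L₁ − α₂L₂ = 1.1×10⁻⁵×1.7509 − 3.17×10⁻⁶×1.7541 = 1.3699403×10⁻⁵ m/K
ΔT = 3.20×10⁻³ / 1.3699403×10⁻⁵ = 233.587 K
T = 10.5 + 233.587 = 244.087 °C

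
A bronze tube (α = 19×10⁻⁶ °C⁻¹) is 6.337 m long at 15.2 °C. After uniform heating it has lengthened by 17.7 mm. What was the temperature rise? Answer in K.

ΔL = αL₀ΔT ⇒ ΔT = ΔL / (αL₀)
ΔT = 17.7×10⁻³ m / (19×10⁻⁶ × 6.337 m) = 147.01 K

ΔT = 147 K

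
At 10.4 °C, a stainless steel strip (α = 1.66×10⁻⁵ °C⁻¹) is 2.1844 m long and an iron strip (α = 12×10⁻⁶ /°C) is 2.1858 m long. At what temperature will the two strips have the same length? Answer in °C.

L₁(1 + α₁ΔT) = L₂(1 + α₂ΔT) ⇒ ΔT = (L₂ − L₁)/(α₁L₁ − α₂L₂)
L₂ − L₁ = 2.1858 − 2.1844 = 1.40×10⁻³ m
α₁L₁ − α₂L₂ = 1.66×10⁻⁵×2.1844 − 12×10⁻⁶×2.1858 = 1.003144×10⁻⁵ m/K
ΔT = 1.40×10⁻³ / 1.003144×10⁻⁵ = 139.561 K
T = 10.4 + 139.561 = 149.961 °C

T = 150.0 °C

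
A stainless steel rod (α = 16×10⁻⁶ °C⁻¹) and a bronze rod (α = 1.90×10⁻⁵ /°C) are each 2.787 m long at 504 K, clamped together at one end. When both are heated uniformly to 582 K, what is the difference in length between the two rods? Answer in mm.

ΔT = 78 K
stainless steel: ΔL = 16×10⁻⁶ × 2.787 m × 78 = 3.4782×10⁻³ m = 3.4782 mm
bronze: ΔL = 1.90×10⁻⁵ × 2.787 m × 78 = 4.1303×10⁻³ m = 4.1303 mm
difference = 4.1303 − 3.4782 = 0.6521 mm

0.652 mm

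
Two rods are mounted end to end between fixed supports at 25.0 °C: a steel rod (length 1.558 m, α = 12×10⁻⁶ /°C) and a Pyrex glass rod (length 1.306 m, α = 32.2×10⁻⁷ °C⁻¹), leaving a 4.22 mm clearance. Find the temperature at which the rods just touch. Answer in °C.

Gap closes when ΔL₁ + ΔL₂ = 4.22 mm = 4.22×10⁻³ m
(α₁L₁ + α₂L₂)ΔT = g
α₁L₁ + α₂L₂ = 12×10⁻⁶×1.558 + 32.2×10⁻⁷×1.306 = 2.290132×10⁻⁵ m/K
ΔT = 4.22×10⁻³ / 2.290132×10⁻⁵ = 184.27 K
T = 25.0 + 184.27 = 209.27 °C

T = 209 °C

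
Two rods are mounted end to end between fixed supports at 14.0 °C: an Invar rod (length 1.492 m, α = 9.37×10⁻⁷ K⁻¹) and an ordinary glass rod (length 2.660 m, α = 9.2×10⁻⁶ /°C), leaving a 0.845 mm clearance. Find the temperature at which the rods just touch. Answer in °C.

α₁L₁ = 1.398004×10⁻⁶ m/K, α₂L₂ = 2.4472×10⁻⁵ m/K → total 2.5870004×10⁻⁵ m/K
ΔT = g/(α₁L₁+α₂L₂) = 8.45×10⁻⁴ / 2.5870004×10⁻⁵ = 32.663 K
T = 14.0 + 32.663 = 46.663 °C

T = 46.7 °C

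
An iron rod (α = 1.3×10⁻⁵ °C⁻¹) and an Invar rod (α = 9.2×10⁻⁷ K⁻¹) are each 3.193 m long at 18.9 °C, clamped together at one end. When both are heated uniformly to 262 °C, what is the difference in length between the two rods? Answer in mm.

ΔT = 243.1 K
iron: ΔL = 1.3×10⁻⁵ × 3.193 m × 243.1 = 1.0091×10⁻² m = 10.091 mm
Invar: ΔL = 9.2×10⁻⁷ × 3.193 m × 243.1 = 7.1412×10⁻⁴ m = 0.71412 mm
difference = 10.091 − 0.71412 = 9.37688 mm

9.38 mm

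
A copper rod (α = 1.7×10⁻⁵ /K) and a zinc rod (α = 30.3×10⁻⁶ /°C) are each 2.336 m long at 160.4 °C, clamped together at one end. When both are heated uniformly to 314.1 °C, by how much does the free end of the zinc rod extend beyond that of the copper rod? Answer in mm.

ΔT = 153.7 K
copper: ΔL = 1.7×10⁻⁵ × 2.336 m × 153.7 = 6.1037×10⁻³ m = 6.1037 mm
zinc: ΔL = 30.3×10⁻⁶ × 2.336 m × 153.7 = 1.0879×10⁻² m = 10.879 mm
difference = 10.879 − 6.1037 = 4.7753 mm

4.78 mm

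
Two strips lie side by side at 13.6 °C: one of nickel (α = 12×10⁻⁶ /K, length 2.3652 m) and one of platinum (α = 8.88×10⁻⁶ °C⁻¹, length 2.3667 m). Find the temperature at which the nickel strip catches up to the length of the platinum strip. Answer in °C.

Equal length when α₁L₁ΔT − α₂L₂ΔT = L₂ − L₁ = 1.50×10⁻³ m
α₁L₁ = 2.83824×10⁻⁵, α₂L₂ = 2.1016296×10⁻⁵ → Δ(αL) = 7.366104×10⁻⁶ m/K
ΔT = 1.50×10⁻³ / 7.366104×10⁻⁶ = 203.635 K, so T = 13.6 + 203.635 = 217.235 °C

T = 217.2 °C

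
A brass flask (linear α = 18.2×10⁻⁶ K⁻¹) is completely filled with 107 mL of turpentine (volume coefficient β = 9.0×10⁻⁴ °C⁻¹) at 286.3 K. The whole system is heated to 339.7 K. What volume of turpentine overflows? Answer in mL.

4.83 mL

The flask also expands: β_container ≈ 3α = 5.46×10⁻⁵ /K
Net overflow = V₀(β_liq − 3α_cont)ΔT
β − 3α = 9.00×10⁻⁴ − 5.46×10⁻⁵ = 8.454×10⁻⁴ /K; ΔT = 53.4 K
ΔV = 107 × 8.454×10⁻⁴ × 53.4 = 4.83 mL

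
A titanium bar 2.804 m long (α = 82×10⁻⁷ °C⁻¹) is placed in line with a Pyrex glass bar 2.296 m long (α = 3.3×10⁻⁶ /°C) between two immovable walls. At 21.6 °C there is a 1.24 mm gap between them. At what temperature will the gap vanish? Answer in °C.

T = 62.2 °C

α₁L₁ = 2.29928×10⁻⁵ m/K, α₂L₂ = 7.5768×10⁻⁶ m/K → total 3.05696×10⁻⁵ m/K
ΔT = g/(α₁L₁+α₂L₂) = 1.24×10⁻³ / 3.05696×10⁻⁵ = 40.563 K
T = 21.6 + 40.563 = 62.163 °C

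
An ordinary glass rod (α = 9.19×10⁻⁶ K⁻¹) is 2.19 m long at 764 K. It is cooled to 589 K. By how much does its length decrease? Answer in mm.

|ΔT| = |589 − 764| = 175 K
ΔL = αL₀ΔT = (9.19×10⁻⁶)(2.19)(175) = 3.52×10⁻³ m

ΔL = 3.52 mm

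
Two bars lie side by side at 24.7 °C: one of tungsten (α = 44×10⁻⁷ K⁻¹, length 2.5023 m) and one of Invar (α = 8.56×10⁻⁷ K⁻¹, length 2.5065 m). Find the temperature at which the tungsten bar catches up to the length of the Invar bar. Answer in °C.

T = 498.5 °C

L₁(1 + α₁ΔT) = L₂(1 + α₂ΔT) ⇒ ΔT = (L₂ − L₁)/(α₁L₁ − α₂L₂)
L₂ − L₁ = 2.5065 − 2.5023 = 4.20×10⁻³ m
α₁L₁ − α₂L₂ = 44×10⁻⁷×2.5023 − 8.56×10⁻⁷×2.5065 = 8.864556×10⁻⁶ m/K
ΔT = 4.20×10⁻³ / 8.864556×10⁻⁶ = 473.797 K
T = 24.7 + 473.797 = 498.497 °C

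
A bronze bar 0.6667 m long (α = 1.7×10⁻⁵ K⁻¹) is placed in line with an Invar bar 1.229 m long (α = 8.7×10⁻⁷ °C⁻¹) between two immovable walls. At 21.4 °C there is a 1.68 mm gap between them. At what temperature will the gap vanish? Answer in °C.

T = 157 °C

Gap closes when ΔL₁ + ΔL₂ = 1.68 mm = 1.68×10⁻³ m
(α₁L₁ + α₂L₂)ΔT = g
α₁L₁ + α₂L₂ = 1.7×10⁻⁵×0.6667 + 8.7×10⁻⁷×1.229 = 1.240313×10⁻⁵ m/K
ΔT = 1.68×10⁻³ / 1.240313×10⁻⁵ = 135.45 K
T = 21.4 + 135.45 = 156.85 °C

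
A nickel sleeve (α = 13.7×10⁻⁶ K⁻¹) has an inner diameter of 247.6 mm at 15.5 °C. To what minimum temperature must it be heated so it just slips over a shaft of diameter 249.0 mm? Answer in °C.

Required Δd = 249.0 − 247.6 = 1.4 mm
Δd = αd₀ΔT ⇒ ΔT = Δd/(αd₀) = 1.4 / (13.7×10⁻⁶ × 247.6) = 412.72 K
T_min = 15.5 + 412.72 = 428.22 °C

T = 428 °C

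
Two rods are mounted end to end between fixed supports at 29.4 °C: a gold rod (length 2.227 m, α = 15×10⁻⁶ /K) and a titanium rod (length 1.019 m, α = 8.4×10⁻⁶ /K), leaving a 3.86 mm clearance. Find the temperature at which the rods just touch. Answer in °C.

T = 121 °C

Gap closes when ΔL₁ + ΔL₂ = 3.86 mm = 3.86×10⁻³ m
(α₁L₁ + α₂L₂)ΔT = g
α₁L₁ + α₂L₂ = 15×10⁻⁶×2.227 + 8.4×10⁻⁶×1.019 = 4.19646×10⁻⁵ m/K
ΔT = 3.86×10⁻³ / 4.19646×10⁻⁵ = 91.98 K
T = 29.4 + 91.98 = 121.38 °C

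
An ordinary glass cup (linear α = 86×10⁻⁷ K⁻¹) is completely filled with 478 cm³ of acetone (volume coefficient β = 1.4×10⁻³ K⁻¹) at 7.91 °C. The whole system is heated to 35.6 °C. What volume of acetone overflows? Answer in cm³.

18.2 cm³

The cup also expands: β_container ≈ 3α = 2.58×10⁻⁵ /K
Net overflow = V₀(β_liq − 3α_cont)ΔT
β − 3α = 1.40×10⁻³ − 2.58×10⁻⁵ = 1.3742×10⁻³ /K; ΔT = 27.69 K
ΔV = 478 × 1.3742×10⁻³ × 27.69 = 18.2 cm³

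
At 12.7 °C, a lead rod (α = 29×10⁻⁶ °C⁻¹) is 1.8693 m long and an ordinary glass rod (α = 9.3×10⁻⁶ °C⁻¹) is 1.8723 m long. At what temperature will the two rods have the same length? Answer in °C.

T = 94.23 °C

L₁(1 + α₁ΔT) = L₂(1 + α₂ΔT) ⇒ ΔT = (L₂ − L₁)/(α₁L₁ − α₂L₂)
L₂ − L₁ = 1.8723 − 1.8693 = 3.00×10⁻³ m
α₁L₁ − α₂L₂ = 29×10⁻⁶×1.8693 − 9.3×10⁻⁶×1.8723 = 3.679731×10⁻⁵ m/K
ΔT = 3.00×10⁻³ / 3.679731×10⁻⁵ = 81.5277 K
T = 12.7 + 81.5277 = 94.2277 °C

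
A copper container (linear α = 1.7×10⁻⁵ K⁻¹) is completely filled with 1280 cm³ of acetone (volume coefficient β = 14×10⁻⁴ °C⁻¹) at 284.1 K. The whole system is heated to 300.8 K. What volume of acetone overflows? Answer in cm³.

28.8 cm³

The container also expands: β_container ≈ 3α = 5.1×10⁻⁵ /K
Net overflow = V₀(β_liq − 3α_cont)ΔT
β − 3α = 1.40×10⁻³ − 5.1×10⁻⁵ = 1.349×10⁻³ /K; ΔT = 16.7 K
ΔV = 1280 × 1.349×10⁻³ × 16.7 = 28.8 cm³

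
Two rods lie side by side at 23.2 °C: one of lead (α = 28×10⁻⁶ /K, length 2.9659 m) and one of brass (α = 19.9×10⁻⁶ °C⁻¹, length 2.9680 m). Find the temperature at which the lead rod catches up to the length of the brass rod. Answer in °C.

L₁(1 + α₁ΔT) = L₂(1 + α₂ΔT) ⇒ ΔT = (L₂ − L₁)/(α₁L₁ − α₂L₂)
L₂ − L₁ = 2.9680 − 2.9659 = 2.10×10⁻³ m
α₁L₁ − α₂L₂ = 28×10⁻⁶×2.9659 − 19.9×10⁻⁶×2.9680 = 2.3982×10⁻⁵ m/K
ΔT = 2.10×10⁻³ / 2.3982×10⁻⁵ = 87.566 K
T = 23.2 + 87.566 = 110.766 °C

T = 110.8 °C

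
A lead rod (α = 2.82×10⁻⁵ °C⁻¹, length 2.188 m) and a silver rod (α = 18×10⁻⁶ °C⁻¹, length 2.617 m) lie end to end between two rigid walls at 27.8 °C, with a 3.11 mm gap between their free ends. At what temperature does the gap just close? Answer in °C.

T = 56.4 °C

α₁L₁ = 6.17016×10⁻⁵ m/K, α₂L₂ = 4.7106×10⁻⁵ m/K → total 1.088076×10⁻⁴ m/K
ΔT = g/(α₁L₁+α₂L₂) = 3.11×10⁻³ / 1.088076×10⁻⁴ = 28.583 K
T = 27.8 + 28.583 = 56.383 °C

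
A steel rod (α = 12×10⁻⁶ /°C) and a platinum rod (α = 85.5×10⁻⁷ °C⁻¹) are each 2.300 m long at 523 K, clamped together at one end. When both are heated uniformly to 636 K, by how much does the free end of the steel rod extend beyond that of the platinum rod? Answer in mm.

ΔT = 113 K
steel: ΔL = 12×10⁻⁶ × 2.300 m × 113 = 3.1188×10⁻³ m = 3.1188 mm
platinum: ΔL = 85.5×10⁻⁷ × 2.300 m × 113 = 2.2221×10⁻³ m = 2.2221 mm
difference = 3.1188 − 2.2221 = 0.8967 mm

0.897 mm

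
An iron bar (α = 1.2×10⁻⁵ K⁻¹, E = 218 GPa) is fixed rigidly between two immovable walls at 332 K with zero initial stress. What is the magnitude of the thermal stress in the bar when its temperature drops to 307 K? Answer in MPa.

σ = 65.4 MPa

Fully constrained: the free strain ε = αΔT is blocked, so σ = Eε = EαΔT.
|ΔT| = 25 K
σ = 218×10⁹ × 1.2×10⁻⁵ × 25 = 6.54×10⁷ Pa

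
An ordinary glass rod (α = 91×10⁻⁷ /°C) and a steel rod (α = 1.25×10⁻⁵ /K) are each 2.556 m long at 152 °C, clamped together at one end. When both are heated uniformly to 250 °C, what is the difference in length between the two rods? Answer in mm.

0.852 mm

ΔT = 98 K
ordinary glass: ΔL = 91×10⁻⁷ × 2.556 m × 98 = 2.2794×10⁻³ m = 2.2794 mm
steel: ΔL = 1.25×10⁻⁵ × 2.556 m × 98 = 3.1311×10⁻³ m = 3.1311 mm
difference = 3.1311 − 2.2794 = 0.8517 mm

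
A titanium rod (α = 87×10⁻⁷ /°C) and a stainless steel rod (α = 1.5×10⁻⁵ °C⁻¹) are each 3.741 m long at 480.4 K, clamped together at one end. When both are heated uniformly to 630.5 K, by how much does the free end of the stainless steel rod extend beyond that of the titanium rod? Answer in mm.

3.54 mm

ΔT = 150.1 K
titanium: ΔL = 87×10⁻⁷ × 3.741 m × 150.1 = 4.8853×10⁻³ m = 4.8853 mm
stainless steel: ΔL = 1.5×10⁻⁵ × 3.741 m × 150.1 = 8.4229×10⁻³ m = 8.4229 mm
difference = 8.4229 − 4.8853 = 3.5376 mm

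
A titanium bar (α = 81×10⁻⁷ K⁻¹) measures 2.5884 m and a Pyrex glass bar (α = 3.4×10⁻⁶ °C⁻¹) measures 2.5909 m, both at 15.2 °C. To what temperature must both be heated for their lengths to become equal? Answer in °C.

Equal length when α₁L₁ΔT − α₂L₂ΔT = L₂ − L₁ = 2.50×10⁻³ m
α₁L₁ = 2.096604×10⁻⁵, α₂L₂ = 8.80906×10⁻⁶ → Δ(αL) = 1.215698×10⁻⁵ m/K
ΔT = 2.50×10⁻³ / 1.215698×10⁻⁵ = 205.643 K, so T = 15.2 + 205.643 = 220.843 °C

T = 220.8 °C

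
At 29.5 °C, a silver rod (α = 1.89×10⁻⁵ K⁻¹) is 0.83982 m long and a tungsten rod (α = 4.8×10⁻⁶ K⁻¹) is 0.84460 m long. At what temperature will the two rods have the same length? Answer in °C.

L₁(1 + α₁ΔT) = L₂(1 + α₂ΔT) ⇒ ΔT = (L₂ − L₁)/(α₁L₁ − α₂L₂)
L₂ − L₁ = 0.84460 − 0.83982 = 4.78×10⁻³ m
α₁L₁ − α₂L₂ = 1.89×10⁻⁵×0.83982 − 4.8×10⁻⁶×0.84460 = 1.1818518×10⁻⁵ m/K
ΔT = 4.78×10⁻³ / 1.1818518×10⁻⁵ = 404.450 K
T = 29.5 + 404.450 = 433.950 °C

T = 434.0 °C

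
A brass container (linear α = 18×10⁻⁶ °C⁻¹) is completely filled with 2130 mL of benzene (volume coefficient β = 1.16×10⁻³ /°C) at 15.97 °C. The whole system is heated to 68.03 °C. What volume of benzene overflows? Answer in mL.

123 mL

The container also expands: β_container ≈ 3α = 5.4×10⁻⁵ /K
Net overflow = V₀(β_liq − 3α_cont)ΔT
β − 3α = 1.16×10⁻³ − 5.4×10⁻⁵ = 1.106×10⁻³ /K; ΔT = 52.06 K
ΔV = 2130 × 1.106×10⁻³ × 52.06 = 123 mL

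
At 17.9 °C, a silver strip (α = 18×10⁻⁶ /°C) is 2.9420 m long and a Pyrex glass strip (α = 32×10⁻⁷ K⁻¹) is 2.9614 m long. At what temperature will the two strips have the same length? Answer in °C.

T = 464.1 °C

L₁(1 + α₁ΔT) = L₂(1 + α₂ΔT) ⇒ ΔT = (L₂ − L₁)/(α₁L₁ − α₂L₂)
L₂ − L₁ = 2.9614 − 2.9420 = 1.94×10⁻² m
α₁L₁ − α₂L₂ = 18×10⁻⁶×2.9420 − 32×10⁻⁷×2.9614 = 4.347952×10⁻⁵ m/K
ΔT = 1.94×10⁻² / 4.347952×10⁻⁵ = 446.187 K
T = 17.9 + 446.187 = 464.087 °C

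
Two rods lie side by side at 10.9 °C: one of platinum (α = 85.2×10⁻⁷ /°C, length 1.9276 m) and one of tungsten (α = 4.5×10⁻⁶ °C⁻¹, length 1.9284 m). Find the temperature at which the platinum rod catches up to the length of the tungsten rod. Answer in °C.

T = 114.2 °C

L₁(1 + α₁ΔT) = L₂(1 + α₂ΔT) ⇒ ΔT = (L₂ − L₁)/(α₁L₁ − α₂L₂)
L₂ − L₁ = 1.9284 − 1.9276 = 8.00×10⁻⁴ m
α₁L₁ − α₂L₂ = 85.2×10⁻⁷×1.9276 − 4.5×10⁻⁶×1.9284 = 7.745352×10⁻⁶ m/K
ΔT = 8.00×10⁻⁴ / 7.745352×10⁻⁶ = 103.288 K
T = 10.9 + 103.288 = 114.188 °C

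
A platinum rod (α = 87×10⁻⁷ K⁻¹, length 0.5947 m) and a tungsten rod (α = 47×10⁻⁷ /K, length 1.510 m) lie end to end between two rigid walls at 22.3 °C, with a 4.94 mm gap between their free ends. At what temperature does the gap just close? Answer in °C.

Gap closes when ΔL₁ + ΔL₂ = 4.94 mm = 4.94×10⁻³ m
(α₁L₁ + α₂L₂)ΔT = g
α₁L₁ + α₂L₂ = 87×10⁻⁷×0.5947 + 47×10⁻⁷×1.510 = 1.227089×10⁻⁵ m/K
ΔT = 4.94×10⁻³ / 1.227089×10⁻⁵ = 402.58 K
T = 22.3 + 402.58 = 424.88 °C

T = 425 °C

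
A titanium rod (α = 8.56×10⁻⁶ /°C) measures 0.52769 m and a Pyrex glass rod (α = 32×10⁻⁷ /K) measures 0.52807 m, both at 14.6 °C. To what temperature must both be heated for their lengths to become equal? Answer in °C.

T = 149.0 °C

L₁(1 + α₁ΔT) = L₂(1 + α₂ΔT) ⇒ ΔT = (L₂ − L₁)/(α₁L₁ − α₂L₂)
L₂ − L₁ = 0.52807 − 0.52769 = 3.80×10⁻⁴ m
α₁L₁ − α₂L₂ = 8.56×10⁻⁶×0.52769 − 32×10⁻⁷×0.52807 = 2.8272024×10⁻⁶ m/K
ΔT = 3.80×10⁻⁴ / 2.8272024×10⁻⁶ = 134.408 K
T = 14.6 + 134.408 = 149.008 °C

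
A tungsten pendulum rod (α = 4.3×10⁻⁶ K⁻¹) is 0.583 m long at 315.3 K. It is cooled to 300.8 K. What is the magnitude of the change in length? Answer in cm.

|ΔT| = |300.8 − 315.3| = 14.5 K
ΔL = αL₀ΔT = (4.3×10⁻⁶)(0.583)(14.5) = 3.64×10⁻⁵ m

ΔL = 0.00364 cm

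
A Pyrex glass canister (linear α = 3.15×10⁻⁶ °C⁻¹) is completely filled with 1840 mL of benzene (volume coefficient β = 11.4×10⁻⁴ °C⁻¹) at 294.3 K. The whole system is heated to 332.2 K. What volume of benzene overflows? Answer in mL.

The canister also expands: β_container ≈ 3α = 9.45×10⁻⁶ /K
Net overflow = V₀(β_liq − 3α_cont)ΔT
β − 3α = 1.14×10⁻³ − 9.45×10⁻⁶ = 1.13055×10⁻³ /K; ΔT = 37.9 K
ΔV = 1840 × 1.13055×10⁻³ × 37.9 = 78.8 mL

78.8 mL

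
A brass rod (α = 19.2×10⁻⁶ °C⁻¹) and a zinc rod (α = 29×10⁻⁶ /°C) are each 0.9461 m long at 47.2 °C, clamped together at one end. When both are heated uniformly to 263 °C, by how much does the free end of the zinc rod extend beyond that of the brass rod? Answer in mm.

ΔT = 215.8 K
brass: ΔL = 19.2×10⁻⁶ × 0.9461 m × 215.8 = 3.9200×10⁻³ m = 3.9200 mm
zinc: ΔL = 29×10⁻⁶ × 0.9461 m × 215.8 = 5.9209×10⁻³ m = 5.9209 mm
difference = 5.9209 − 3.9200 = 2.0009 mm

2.00 mm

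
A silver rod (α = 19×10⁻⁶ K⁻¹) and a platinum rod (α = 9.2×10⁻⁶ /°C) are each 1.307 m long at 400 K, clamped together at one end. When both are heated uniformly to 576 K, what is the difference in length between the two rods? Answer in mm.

ΔT = 176 K
silver: ΔL = 19×10⁻⁶ × 1.307 m × 176 = 4.3706×10⁻³ m = 4.3706 mm
platinum: ΔL = 9.2×10⁻⁶ × 1.307 m × 176 = 2.1163×10⁻³ m = 2.1163 mm
difference = 4.3706 − 2.1163 = 2.2543 mm

2.25 mm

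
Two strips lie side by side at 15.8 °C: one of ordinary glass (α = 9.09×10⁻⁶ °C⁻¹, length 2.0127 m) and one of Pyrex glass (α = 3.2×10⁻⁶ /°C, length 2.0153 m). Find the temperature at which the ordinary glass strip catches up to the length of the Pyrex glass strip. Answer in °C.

Equal length when α₁L₁ΔT − α₂L₂ΔT = L₂ − L₁ = 2.60×10⁻³ m
α₁L₁ = 1.8295443×10⁻⁵, α₂L₂ = 6.44896×10⁻⁶ → Δ(αL) = 1.1846483×10⁻⁵ m/K
ΔT = 2.60×10⁻³ / 1.1846483×10⁻⁵ = 219.474 K, so T = 15.8 + 219.474 = 235.274 °C

T = 235.3 °C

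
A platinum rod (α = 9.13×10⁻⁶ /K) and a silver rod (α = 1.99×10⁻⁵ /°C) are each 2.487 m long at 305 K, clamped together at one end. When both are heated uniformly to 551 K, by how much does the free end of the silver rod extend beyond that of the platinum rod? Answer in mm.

6.59 mm

ΔT = 246 K
platinum: ΔL = 9.13×10⁻⁶ × 2.487 m × 246 = 5.5858×10⁻³ m = 5.5858 mm
silver: ΔL = 1.99×10⁻⁵ × 2.487 m × 246 = 1.2175×10⁻² m = 12.175 mm
difference = 12.175 − 5.5858 = 6.5892 mm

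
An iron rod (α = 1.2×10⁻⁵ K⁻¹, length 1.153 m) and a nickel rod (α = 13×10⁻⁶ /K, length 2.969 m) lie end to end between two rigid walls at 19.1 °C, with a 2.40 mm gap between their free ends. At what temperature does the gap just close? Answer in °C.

α₁L₁ = 1.3836×10⁻⁵ m/K, α₂L₂ = 3.8597×10⁻⁵ m/K → total 5.2433×10⁻⁵ m/K
ΔT = g/(α₁L₁+α₂L₂) = 2.40×10⁻³ / 5.2433×10⁻⁵ = 45.773 K
T = 19.1 + 45.773 = 64.873 °C

T = 64.9 °C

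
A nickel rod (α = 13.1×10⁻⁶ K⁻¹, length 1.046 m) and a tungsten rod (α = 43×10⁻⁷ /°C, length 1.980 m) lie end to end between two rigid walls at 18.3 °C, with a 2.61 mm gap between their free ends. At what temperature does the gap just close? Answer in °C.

α₁L₁ = 1.37026×10⁻⁵ m/K, α₂L₂ = 8.514×10⁻⁶ m/K → total 2.22166×10⁻⁵ m/K
ΔT = g/(α₁L₁+α₂L₂) = 2.61×10⁻³ / 2.22166×10⁻⁵ = 117.48 K
T = 18.3 + 117.48 = 135.78 °C

T = 136 °C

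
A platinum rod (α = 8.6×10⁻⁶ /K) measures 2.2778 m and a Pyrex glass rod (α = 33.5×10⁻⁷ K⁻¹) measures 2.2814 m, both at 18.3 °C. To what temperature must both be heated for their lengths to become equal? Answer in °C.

Equal length when α₁L₁ΔT − α₂L₂ΔT = L₂ − L₁ = 3.60×10⁻³ m
α₁L₁ = 1.958908×10⁻⁵, α₂L₂ = 7.64269×10⁻⁶ → Δ(αL) = 1.194639×10⁻⁵ m/K
ΔT = 3.60×10⁻³ / 1.194639×10⁻⁵ = 301.346 K, so T = 18.3 + 301.346 = 319.646 °C

T = 319.6 °C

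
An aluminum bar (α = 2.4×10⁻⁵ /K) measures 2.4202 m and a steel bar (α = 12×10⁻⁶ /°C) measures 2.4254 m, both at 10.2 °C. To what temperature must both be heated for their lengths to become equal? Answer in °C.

T = 189.6 °C

Equal length when α₁L₁ΔT − α₂L₂ΔT = L₂ − L₁ = 5.20×10⁻³ m
α₁L₁ = 5.80848×10⁻⁵, α₂L₂ = 2.91048×10⁻⁵ → Δ(αL) = 2.898×10⁻⁵ m/K
ΔT = 5.20×10⁻³ / 2.898×10⁻⁵ = 179.434 K, so T = 10.2 + 179.434 = 189.634 °C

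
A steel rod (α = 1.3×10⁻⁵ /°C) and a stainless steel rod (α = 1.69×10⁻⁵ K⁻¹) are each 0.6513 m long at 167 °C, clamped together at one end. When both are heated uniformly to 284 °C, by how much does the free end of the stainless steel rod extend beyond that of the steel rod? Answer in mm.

0.297 mm

ΔT = 117 K
steel: ΔL = 1.3×10⁻⁵ × 0.6513 m × 117 = 9.9063×10⁻⁴ m = 0.99063 mm
stainless steel: ΔL = 1.69×10⁻⁵ × 0.6513 m × 117 = 1.2878×10⁻³ m = 1.2878 mm
difference = 1.2878 − 0.99063 = 0.29717 mm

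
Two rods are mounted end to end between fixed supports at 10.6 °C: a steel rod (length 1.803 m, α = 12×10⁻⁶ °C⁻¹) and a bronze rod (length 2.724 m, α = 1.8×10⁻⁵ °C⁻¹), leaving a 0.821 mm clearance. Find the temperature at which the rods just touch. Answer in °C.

Gap closes when ΔL₁ + ΔL₂ = 0.821 mm = 8.21×10⁻⁴ m
(α₁L₁ + α₂L₂)ΔT = g
α₁L₁ + α₂L₂ = 12×10⁻⁶×1.803 + 1.8×10⁻⁵×2.724 = 7.0668×10⁻⁵ m/K
ΔT = 8.21×10⁻⁴ / 7.0668×10⁻⁵ = 11.618 K
T = 10.6 + 11.618 = 22.218 °C

T = 22.2 °C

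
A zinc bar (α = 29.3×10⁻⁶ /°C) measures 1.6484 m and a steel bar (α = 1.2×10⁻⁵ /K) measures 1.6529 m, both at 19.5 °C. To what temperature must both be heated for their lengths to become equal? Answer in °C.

T = 177.6 °C

L₁(1 + α₁ΔT) = L₂(1 + α₂ΔT) ⇒ ΔT = (L₂ − L₁)/(α₁L₁ − α₂L₂)
L₂ − L₁ = 1.6529 − 1.6484 = 4.50×10⁻³ m
α₁L₁ − α₂L₂ = 29.3×10⁻⁶×1.6484 − 1.2×10⁻⁵×1.6529 = 2.846332×10⁻⁵ m/K
ΔT = 4.50×10⁻³ / 2.846332×10⁻⁵ = 158.098 K
T = 19.5 + 158.098 = 177.598 °C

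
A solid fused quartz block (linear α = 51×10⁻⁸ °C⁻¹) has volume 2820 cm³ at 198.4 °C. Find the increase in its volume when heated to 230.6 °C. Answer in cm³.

Isotropic solid: β ≈ 3α = 1.5×10⁻⁶ /K; ΔT = 32.2 K
ΔV = 3αV₀ΔT = 3(51×10⁻⁸)(2820)(32.2) = 0.139 cm³

ΔV = 0.139 cm³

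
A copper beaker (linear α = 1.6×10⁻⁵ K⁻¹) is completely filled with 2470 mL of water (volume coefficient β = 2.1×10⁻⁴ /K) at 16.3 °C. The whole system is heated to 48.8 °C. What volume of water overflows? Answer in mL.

13.0 mL

The beaker also expands: β_container ≈ 3α = 4.8×10⁻⁵ /K
Net overflow = V₀(β_liq − 3α_cont)ΔT
β − 3α = 2.10×10⁻⁴ − 4.8×10⁻⁵ = 1.62×10⁻⁴ /K; ΔT = 32.5 K
ΔV = 2470 × 1.62×10⁻⁴ × 32.5 = 13.0 mL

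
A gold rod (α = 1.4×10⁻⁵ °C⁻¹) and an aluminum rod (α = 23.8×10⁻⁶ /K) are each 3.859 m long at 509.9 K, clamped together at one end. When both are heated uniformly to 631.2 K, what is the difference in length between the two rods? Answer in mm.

4.59 mm

ΔT = 121.3 K
gold: ΔL = 1.4×10⁻⁵ × 3.859 m × 121.3 = 6.5534×10⁻³ m = 6.5534 mm
aluminum: ΔL = 23.8×10⁻⁶ × 3.859 m × 121.3 = 1.1141×10⁻² m = 11.141 mm
difference = 11.141 − 6.5534 = 4.5876 mm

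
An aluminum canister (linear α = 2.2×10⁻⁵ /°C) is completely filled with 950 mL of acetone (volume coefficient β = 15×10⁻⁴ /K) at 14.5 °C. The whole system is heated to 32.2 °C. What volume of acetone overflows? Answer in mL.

The canister also expands: β_container ≈ 3α = 6.6×10⁻⁵ /K
Net overflow = V₀(β_liq − 3α_cont)ΔT
β − 3α = 1.50×10⁻³ − 6.6×10⁻⁵ = 1.434×10⁻³ /K; ΔT = 17.7 K
ΔV = 950 × 1.434×10⁻³ × 17.7 = 24.1 mL

24.1 mL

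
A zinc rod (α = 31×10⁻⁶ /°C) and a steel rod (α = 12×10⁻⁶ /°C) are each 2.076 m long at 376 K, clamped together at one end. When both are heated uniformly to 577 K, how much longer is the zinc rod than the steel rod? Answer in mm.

ΔT = 201 K
zinc: ΔL = 31×10⁻⁶ × 2.076 m × 201 = 1.2936×10⁻² m = 12.936 mm
steel: ΔL = 12×10⁻⁶ × 2.076 m × 201 = 5.0073×10⁻³ m = 5.0073 mm
difference = 12.936 − 5.0073 = 7.9287 mm

7.93 mm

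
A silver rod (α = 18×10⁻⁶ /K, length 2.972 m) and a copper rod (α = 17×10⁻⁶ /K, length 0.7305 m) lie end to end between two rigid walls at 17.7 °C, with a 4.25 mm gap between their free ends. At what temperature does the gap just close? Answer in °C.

T = 82.2 °C

Gap closes when ΔL₁ + ΔL₂ = 4.25 mm = 4.25×10⁻³ m
(α₁L₁ + α₂L₂)ΔT = g
α₁L₁ + α₂L₂ = 18×10⁻⁶×2.972 + 17×10⁻⁶×0.7305 = 6.59145×10⁻⁵ m/K
ΔT = 4.25×10⁻³ / 6.59145×10⁻⁵ = 64.477 K
T = 17.7 + 64.477 = 82.177 °C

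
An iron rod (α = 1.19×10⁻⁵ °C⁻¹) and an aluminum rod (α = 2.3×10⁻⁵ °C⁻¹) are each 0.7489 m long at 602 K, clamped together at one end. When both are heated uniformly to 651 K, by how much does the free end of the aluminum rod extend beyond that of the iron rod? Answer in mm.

0.407 mm

ΔT = 49 K
iron: ΔL = 1.19×10⁻⁵ × 0.7489 m × 49 = 4.3668×10⁻⁴ m = 0.43668 mm
aluminum: ΔL = 2.3×10⁻⁵ × 0.7489 m × 49 = 8.4401×10⁻⁴ m = 0.84401 mm
difference = 0.84401 − 0.43668 = 0.40733 mm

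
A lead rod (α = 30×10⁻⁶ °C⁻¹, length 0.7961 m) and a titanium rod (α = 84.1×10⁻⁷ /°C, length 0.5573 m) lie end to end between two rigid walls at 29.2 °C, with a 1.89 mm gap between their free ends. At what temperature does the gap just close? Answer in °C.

Gap closes when ΔL₁ + ΔL₂ = 1.89 mm = 1.89×10⁻³ m
(α₁L₁ + α₂L₂)ΔT = g
α₁L₁ + α₂L₂ = 30×10⁻⁶×0.7961 + 84.1×10⁻⁷×0.5573 = 2.8569893×10⁻⁵ m/K
ΔT = 1.89×10⁻³ / 2.8569893×10⁻⁵ = 66.154 K
T = 29.2 + 66.154 = 95.354 °C

T = 95.4 °C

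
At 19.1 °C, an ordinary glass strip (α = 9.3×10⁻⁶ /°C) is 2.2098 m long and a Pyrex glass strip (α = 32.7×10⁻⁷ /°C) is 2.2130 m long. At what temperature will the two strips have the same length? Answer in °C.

L₁(1 + α₁ΔT) = L₂(1 + α₂ΔT) ⇒ ΔT = (L₂ − L₁)/(α₁L₁ − α₂L₂)
L₂ − L₁ = 2.2130 − 2.2098 = 3.20×10⁻³ m
α₁L₁ − α₂L₂ = 9.3×10⁻⁶×2.2098 − 32.7×10⁻⁷×2.2130 = 1.331463×10⁻⁵ m/K
ΔT = 3.20×10⁻³ / 1.331463×10⁻⁵ = 240.337 K
T = 19.1 + 240.337 = 259.437 °C

T = 259.4 °C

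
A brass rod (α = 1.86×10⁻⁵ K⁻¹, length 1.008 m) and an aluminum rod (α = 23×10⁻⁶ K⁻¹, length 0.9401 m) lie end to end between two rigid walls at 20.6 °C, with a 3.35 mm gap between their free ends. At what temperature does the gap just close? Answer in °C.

α₁L₁ = 1.87488×10⁻⁵ m/K, α₂L₂ = 2.16223×10⁻⁵ m/K → total 4.03711×10⁻⁵ m/K
ΔT = g/(α₁L₁+α₂L₂) = 3.35×10⁻³ / 4.03711×10⁻⁵ = 82.98 K
T = 20.6 + 82.98 = 103.58 °C

T = 104 °C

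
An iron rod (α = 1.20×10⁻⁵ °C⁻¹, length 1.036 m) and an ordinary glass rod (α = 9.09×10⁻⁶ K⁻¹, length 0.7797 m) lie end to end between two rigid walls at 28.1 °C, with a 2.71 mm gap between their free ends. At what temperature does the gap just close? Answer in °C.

T = 167 °C

Gap closes when ΔL₁ + ΔL₂ = 2.71 mm = 2.71×10⁻³ m
(α₁L₁ + α₂L₂)ΔT = g
α₁L₁ + α₂L₂ = 1.20×10⁻⁵×1.036 + 9.09×10⁻⁶×0.7797 = 1.9519473×10⁻⁵ m/K
ΔT = 2.71×10⁻³ / 1.9519473×10⁻⁵ = 138.84 K
T = 28.1 + 138.84 = 166.94 °C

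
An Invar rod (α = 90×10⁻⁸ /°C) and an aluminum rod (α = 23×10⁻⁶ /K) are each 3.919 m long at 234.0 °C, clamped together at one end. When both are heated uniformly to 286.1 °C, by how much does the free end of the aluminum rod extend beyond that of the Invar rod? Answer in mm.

ΔT = 52.1 K
Invar: ΔL = 90×10⁻⁸ × 3.919 m × 52.1 = 1.8376×10⁻⁴ m = 0.18376 mm
aluminum: ΔL = 23×10⁻⁶ × 3.919 m × 52.1 = 4.6961×10⁻³ m = 4.6961 mm
difference = 4.6961 − 0.18376 = 4.51234 mm

4.51 mm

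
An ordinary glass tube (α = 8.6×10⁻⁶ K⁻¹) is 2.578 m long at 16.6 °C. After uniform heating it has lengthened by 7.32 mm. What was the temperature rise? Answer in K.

ΔL = αL₀ΔT ⇒ ΔT = ΔL / (αL₀)
ΔT = 7.32×10⁻³ m / (8.6×10⁻⁶ × 2.578 m) = 330.16 K

ΔT = 330 K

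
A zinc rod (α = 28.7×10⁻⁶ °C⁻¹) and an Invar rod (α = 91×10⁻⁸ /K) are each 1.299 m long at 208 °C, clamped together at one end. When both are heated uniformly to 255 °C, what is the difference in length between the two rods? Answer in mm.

1.70 mm

ΔT = 47 K
zinc: ΔL = 28.7×10⁻⁶ × 1.299 m × 47 = 1.7522×10⁻³ m = 1.7522 mm
Invar: ΔL = 91×10⁻⁸ × 1.299 m × 47 = 5.5558×10⁻⁵ m = 0.055558 mm
difference = 1.7522 − 0.055558 = 1.696642 mm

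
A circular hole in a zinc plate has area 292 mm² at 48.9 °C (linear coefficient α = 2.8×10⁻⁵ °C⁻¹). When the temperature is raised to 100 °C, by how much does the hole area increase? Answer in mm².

ΔA = 0.836 mm²

Area coefficient ≈ 2α; |ΔT| = 51.1 K
ΔA = 2αA₀ΔT = 2(2.8×10⁻⁵)(292)(51.1) = 0.836 mm²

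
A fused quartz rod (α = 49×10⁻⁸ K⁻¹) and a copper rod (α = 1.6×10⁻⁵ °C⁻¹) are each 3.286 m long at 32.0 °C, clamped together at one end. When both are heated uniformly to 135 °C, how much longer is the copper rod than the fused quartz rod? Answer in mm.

ΔT = 103.0 K
fused quartz: ΔL = 49×10⁻⁸ × 3.286 m × 103.0 = 1.6584×10⁻⁴ m = 0.16584 mm
copper: ΔL = 1.6×10⁻⁵ × 3.286 m × 103.0 = 5.4153×10⁻³ m = 5.4153 mm
difference = 5.4153 − 0.16584 = 5.24946 mm

5.25 mm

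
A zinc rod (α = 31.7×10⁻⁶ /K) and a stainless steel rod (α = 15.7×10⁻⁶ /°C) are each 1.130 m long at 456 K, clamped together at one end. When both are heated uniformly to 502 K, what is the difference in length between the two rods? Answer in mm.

ΔT = 46 K
zinc: ΔL = 31.7×10⁻⁶ × 1.130 m × 46 = 1.6478×10⁻³ m = 1.6478 mm
stainless steel: ΔL = 15.7×10⁻⁶ × 1.130 m × 46 = 8.1609×10⁻⁴ m = 0.81609 mm
difference = 1.6478 − 0.81609 = 0.83171 mm

0.832 mm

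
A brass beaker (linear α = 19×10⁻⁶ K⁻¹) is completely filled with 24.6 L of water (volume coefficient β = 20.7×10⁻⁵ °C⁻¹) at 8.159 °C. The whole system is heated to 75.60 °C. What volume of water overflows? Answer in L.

0.249 L

The beaker also expands: β_container ≈ 3α = 5.7×10⁻⁵ /K
Net overflow = V₀(β_liq − 3α_cont)ΔT
β − 3α = 2.07×10⁻⁴ − 5.7×10⁻⁵ = 1.50×10⁻⁴ /K; ΔT = 67.441 K
ΔV = 24.6 × 1.50×10⁻⁴ × 67.441 = 0.249 L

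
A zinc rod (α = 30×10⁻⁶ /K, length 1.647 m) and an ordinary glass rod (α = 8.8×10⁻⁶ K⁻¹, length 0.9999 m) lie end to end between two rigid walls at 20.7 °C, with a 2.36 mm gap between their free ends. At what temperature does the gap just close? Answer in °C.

T = 61.2 °C

α₁L₁ = 4.941×10⁻⁵ m/K, α₂L₂ = 8.79912×10⁻⁶ m/K → total 5.820912×10⁻⁵ m/K
ΔT = g/(α₁L₁+α₂L₂) = 2.36×10⁻³ / 5.820912×10⁻⁵ = 40.543 K
T = 20.7 + 40.543 = 61.243 °C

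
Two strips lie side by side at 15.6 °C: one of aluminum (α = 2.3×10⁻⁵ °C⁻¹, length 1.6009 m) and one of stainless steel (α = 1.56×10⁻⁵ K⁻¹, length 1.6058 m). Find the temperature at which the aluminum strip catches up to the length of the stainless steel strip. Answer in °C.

T = 431.9 °C

Equal length when α₁L₁ΔT − α₂L₂ΔT = L₂ − L₁ = 4.90×10⁻³ m
α₁L₁ = 3.68207×10⁻⁵, α₂L₂ = 2.505048×10⁻⁵ → Δ(αL) = 1.177022×10⁻⁵ m/K
ΔT = 4.90×10⁻³ / 1.177022×10⁻⁵ = 416.305 K, so T = 15.6 + 416.305 = 431.905 °C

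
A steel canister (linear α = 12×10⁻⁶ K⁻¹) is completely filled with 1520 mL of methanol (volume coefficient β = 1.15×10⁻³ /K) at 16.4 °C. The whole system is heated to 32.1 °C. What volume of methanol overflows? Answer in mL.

26.6 mL

The canister also expands: β_container ≈ 3α = 3.6×10⁻⁵ /K
Net overflow = V₀(β_liq − 3α_cont)ΔT
β − 3α = 1.15×10⁻³ − 3.6×10⁻⁵ = 1.114×10⁻³ /K; ΔT = 15.7 K
ΔV = 1520 × 1.114×10⁻³ × 15.7 = 26.6 mL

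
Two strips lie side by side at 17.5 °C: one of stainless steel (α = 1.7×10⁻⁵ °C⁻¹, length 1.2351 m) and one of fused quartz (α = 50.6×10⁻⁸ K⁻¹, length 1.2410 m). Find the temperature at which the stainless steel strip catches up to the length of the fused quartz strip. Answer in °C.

L₁(1 + α₁ΔT) = L₂(1 + α₂ΔT) ⇒ ΔT = (L₂ − L₁)/(α₁L₁ − α₂L₂)
L₂ − L₁ = 1.2410 − 1.2351 = 5.90×10⁻³ m
α₁L₁ − α₂L₂ = 1.7×10⁻⁵×1.2351 − 50.6×10⁻⁸×1.2410 = 2.0368754×10⁻⁵ m/K
ΔT = 5.90×10⁻³ / 2.0368754×10⁻⁵ = 289.659 K
T = 17.5 + 289.659 = 307.159 °C

T = 307.2 °C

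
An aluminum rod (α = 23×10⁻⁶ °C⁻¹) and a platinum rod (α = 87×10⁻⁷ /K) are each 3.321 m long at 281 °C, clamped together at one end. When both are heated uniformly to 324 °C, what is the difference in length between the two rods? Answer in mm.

2.04 mm

ΔT = 43 K
aluminum: ΔL = 23×10⁻⁶ × 3.321 m × 43 = 3.2845×10⁻³ m = 3.2845 mm
platinum: ΔL = 87×10⁻⁷ × 3.321 m × 43 = 1.2424×10⁻³ m = 1.2424 mm
difference = 3.2845 − 1.2424 = 2.0421 mm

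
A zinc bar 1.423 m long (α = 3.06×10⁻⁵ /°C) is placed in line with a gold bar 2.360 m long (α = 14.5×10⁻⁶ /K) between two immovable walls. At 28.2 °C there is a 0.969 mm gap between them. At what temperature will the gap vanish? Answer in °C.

T = 40.7 °C

Gap closes when ΔL₁ + ΔL₂ = 0.969 mm = 9.69×10⁻⁴ m
(α₁L₁ + α₂L₂)ΔT = g
α₁L₁ + α₂L₂ = 3.06×10⁻⁵×1.423 + 14.5×10⁻⁶×2.360 = 7.77638×10⁻⁵ m/K
ΔT = 9.69×10⁻⁴ / 7.77638×10⁻⁵ = 12.461 K
T = 28.2 + 12.461 = 40.661 °C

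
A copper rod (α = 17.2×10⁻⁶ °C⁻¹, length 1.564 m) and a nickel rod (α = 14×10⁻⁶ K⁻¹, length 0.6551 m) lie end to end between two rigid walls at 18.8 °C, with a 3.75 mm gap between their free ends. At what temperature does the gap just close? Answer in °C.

α₁L₁ = 2.69008×10⁻⁵ m/K, α₂L₂ = 9.1714×10⁻⁶ m/K → total 3.60722×10⁻⁵ m/K
ΔT = g/(α₁L₁+α₂L₂) = 3.75×10⁻³ / 3.60722×10⁻⁵ = 103.96 K
T = 18.8 + 103.96 = 122.76 °C

T = 123 °C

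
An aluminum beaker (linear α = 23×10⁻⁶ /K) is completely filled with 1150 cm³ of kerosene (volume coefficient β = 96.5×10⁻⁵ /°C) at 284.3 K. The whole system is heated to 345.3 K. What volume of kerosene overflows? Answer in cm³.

62.9 cm³

The beaker also expands: β_container ≈ 3α = 6.9×10⁻⁵ /K
Net overflow = V₀(β_liq − 3α_cont)ΔT
β − 3α = 9.65×10⁻⁴ − 6.9×10⁻⁵ = 8.96×10⁻⁴ /K; ΔT = 61.0 K
ΔV = 1150 × 8.96×10⁻⁴ × 61.0 = 62.9 cm³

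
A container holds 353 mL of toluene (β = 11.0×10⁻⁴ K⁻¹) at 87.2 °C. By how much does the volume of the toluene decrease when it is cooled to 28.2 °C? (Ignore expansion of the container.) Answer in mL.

|ΔT| = |28.2 − 87.2| = 59.0 K
ΔV = βV₀ΔT = (11.0×10⁻⁴)(353)(59.0) = 22.9 mL

ΔV = 22.9 mL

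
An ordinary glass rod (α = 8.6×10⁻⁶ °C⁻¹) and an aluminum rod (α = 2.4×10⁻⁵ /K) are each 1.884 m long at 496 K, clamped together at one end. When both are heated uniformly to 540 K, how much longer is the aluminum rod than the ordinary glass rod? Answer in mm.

ΔT = 44 K
ordinary glass: ΔL = 8.6×10⁻⁶ × 1.884 m × 44 = 7.1291×10⁻⁴ m = 0.71291 mm
aluminum: ΔL = 2.4×10⁻⁵ × 1.884 m × 44 = 1.9895×10⁻³ m = 1.9895 mm
difference = 1.9895 − 0.71291 = 1.27659 mm

1.28 mm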